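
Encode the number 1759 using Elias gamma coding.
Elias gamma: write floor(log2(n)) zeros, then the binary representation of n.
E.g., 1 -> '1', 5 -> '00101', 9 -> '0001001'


num_bits = floor(log2(1759)) + 1 = 11
leading_zeros = num_bits - 1 = 10
binary(1759) = 11011011111

Elias gamma(1759) = '0000000000' + '11011011111' = 000000000011011011111 (21 bits)


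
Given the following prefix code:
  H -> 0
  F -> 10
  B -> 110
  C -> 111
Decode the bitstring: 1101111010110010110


Decoding step by step:
Bits 110 -> B
Bits 111 -> C
Bits 10 -> F
Bits 10 -> F
Bits 110 -> B
Bits 0 -> H
Bits 10 -> F
Bits 110 -> B


Decoded message: BCFFBHFB


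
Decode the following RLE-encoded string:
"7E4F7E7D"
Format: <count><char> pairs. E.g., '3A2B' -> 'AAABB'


Expanding each <count><char> pair:
  7E -> 'EEEEEEE'
  4F -> 'FFFF'
  7E -> 'EEEEEEE'
  7D -> 'DDDDDDD'

Decoded = EEEEEEEFFFFEEEEEEEDDDDDDD


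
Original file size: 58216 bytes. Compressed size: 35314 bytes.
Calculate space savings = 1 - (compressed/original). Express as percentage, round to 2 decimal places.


ratio = compressed/original = 35314/58216 = 0.606603
savings = 1 - ratio = 1 - 0.606603 = 0.393397
as a percentage: 0.393397 * 100 = 39.34%

Space savings = 1 - 35314/58216 = 39.34%


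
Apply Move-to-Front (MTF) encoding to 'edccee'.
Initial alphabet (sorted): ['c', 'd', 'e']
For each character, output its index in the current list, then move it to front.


MTF encoding:
'e': index 2 in ['c', 'd', 'e'] -> ['e', 'c', 'd']
'd': index 2 in ['e', 'c', 'd'] -> ['d', 'e', 'c']
'c': index 2 in ['d', 'e', 'c'] -> ['c', 'd', 'e']
'c': index 0 in ['c', 'd', 'e'] -> ['c', 'd', 'e']
'e': index 2 in ['c', 'd', 'e'] -> ['e', 'c', 'd']
'e': index 0 in ['e', 'c', 'd'] -> ['e', 'c', 'd']


Output: [2, 2, 2, 0, 2, 0]


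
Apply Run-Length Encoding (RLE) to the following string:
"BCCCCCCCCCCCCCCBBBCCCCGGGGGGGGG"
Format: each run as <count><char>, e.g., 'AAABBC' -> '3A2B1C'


Scanning runs left to right:
  i=0: run of 'B' x 1 -> '1B'
  i=1: run of 'C' x 14 -> '14C'
  i=15: run of 'B' x 3 -> '3B'
  i=18: run of 'C' x 4 -> '4C'
  i=22: run of 'G' x 9 -> '9G'

RLE = 1B14C3B4C9G


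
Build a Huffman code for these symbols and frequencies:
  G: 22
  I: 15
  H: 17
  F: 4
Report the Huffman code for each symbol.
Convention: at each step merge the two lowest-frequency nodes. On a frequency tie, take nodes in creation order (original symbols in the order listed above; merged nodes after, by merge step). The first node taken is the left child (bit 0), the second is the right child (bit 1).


Huffman tree construction:
Step 1: Merge F(4) + I(15) = 19
Step 2: Merge H(17) + (F+I)(19) = 36
Step 3: Merge G(22) + (H+(F+I))(36) = 58
Read each symbol's code off the tree from the root (left child = 0, right child = 1).

Codes:
  G: 0 (length 1)
  I: 111 (length 3)
  H: 10 (length 2)
  F: 110 (length 3)
Average code length: 113/58 = 1.9483 bits/symbol


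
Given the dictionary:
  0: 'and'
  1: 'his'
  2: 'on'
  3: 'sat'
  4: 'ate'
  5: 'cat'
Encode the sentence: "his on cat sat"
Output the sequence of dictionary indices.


Look up each word in the dictionary:
  'his' -> 1
  'on' -> 2
  'cat' -> 5
  'sat' -> 3

Encoded: [1, 2, 5, 3]


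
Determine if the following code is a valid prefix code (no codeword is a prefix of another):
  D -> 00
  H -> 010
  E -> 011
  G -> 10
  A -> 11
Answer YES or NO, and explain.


Checking each pair (does one codeword prefix another?):
  D='00' vs H='010': no prefix
  D='00' vs E='011': no prefix
  D='00' vs G='10': no prefix
  D='00' vs A='11': no prefix
  H='010' vs D='00': no prefix
  H='010' vs E='011': no prefix
  H='010' vs G='10': no prefix
  H='010' vs A='11': no prefix
  E='011' vs D='00': no prefix
  E='011' vs H='010': no prefix
  E='011' vs G='10': no prefix
  E='011' vs A='11': no prefix
  G='10' vs D='00': no prefix
  G='10' vs H='010': no prefix
  G='10' vs E='011': no prefix
  G='10' vs A='11': no prefix
  A='11' vs D='00': no prefix
  A='11' vs H='010': no prefix
  A='11' vs E='011': no prefix
  A='11' vs G='10': no prefix
No violation found over all pairs.

YES -- this is a valid prefix code. No codeword is a prefix of any other codeword.


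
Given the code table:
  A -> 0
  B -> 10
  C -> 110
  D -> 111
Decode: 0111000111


Decoding:
0 -> A
111 -> D
0 -> A
0 -> A
0 -> A
111 -> D


Result: ADAAAD


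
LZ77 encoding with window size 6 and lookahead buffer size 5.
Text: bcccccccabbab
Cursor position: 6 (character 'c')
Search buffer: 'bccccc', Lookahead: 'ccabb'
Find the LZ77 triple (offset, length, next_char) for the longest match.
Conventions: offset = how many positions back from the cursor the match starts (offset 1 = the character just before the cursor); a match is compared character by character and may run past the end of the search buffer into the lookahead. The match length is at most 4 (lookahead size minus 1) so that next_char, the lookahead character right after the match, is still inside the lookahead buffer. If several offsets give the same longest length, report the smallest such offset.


Try each offset into the search buffer:
  offset=1 (pos 5, char 'c'): match length 2
  offset=2 (pos 4, char 'c'): match length 2
  offset=3 (pos 3, char 'c'): match length 2
  offset=4 (pos 2, char 'c'): match length 2
  offset=5 (pos 1, char 'c'): match length 2
  offset=6 (pos 0, char 'b'): match length 0
Longest match has length 2, found at offsets 1, 2, 3, 4, 5; take the smallest, offset 1.
next_char = character at position 6 + 2 = 8 -> 'a'

Best match: offset=1, length=2 (matching 'cc' starting at position 5)
LZ77 triple: (1, 2, 'a')


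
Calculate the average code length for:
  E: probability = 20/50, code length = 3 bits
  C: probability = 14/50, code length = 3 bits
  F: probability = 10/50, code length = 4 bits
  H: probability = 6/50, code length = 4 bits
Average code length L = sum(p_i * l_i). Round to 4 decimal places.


Weighted contributions p_i * l_i:
  E: (20/50) * 3 = 60/50
  C: (14/50) * 3 = 42/50
  F: (10/50) * 4 = 40/50
  H: (6/50) * 4 = 24/50
Sum = (60 + 42 + 40 + 24)/50 = 166/50

L = 166/50 = 3.3200 bits/symbol


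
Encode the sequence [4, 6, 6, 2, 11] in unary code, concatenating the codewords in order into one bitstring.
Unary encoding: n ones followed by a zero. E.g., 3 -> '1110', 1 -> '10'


Encode each number as n ones followed by a terminating 0:
  4 -> 11110 (5 bits)
  6 -> 1111110 (7 bits)
  6 -> 1111110 (7 bits)
  2 -> 110 (3 bits)
  11 -> 111111111110 (12 bits)
Total length = 5 + 7 + 7 + 3 + 12 = 34 bits.

Unary([4, 6, 6, 2, 11]) = 1111011111101111110110111111111110 (34 bits)


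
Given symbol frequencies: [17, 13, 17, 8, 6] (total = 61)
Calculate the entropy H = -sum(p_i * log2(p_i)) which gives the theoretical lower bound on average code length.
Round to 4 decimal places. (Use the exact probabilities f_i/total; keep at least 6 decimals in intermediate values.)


Per-symbol terms -p_i * log2(p_i) with p_i = f_i/61:
  p = 17/61 = 0.278689: log2(p) = -1.843274, -p*log2(p) = 0.513699
  p = 13/61 = 0.213115: log2(p) = -2.230298, -p*log2(p) = 0.475309
  p = 17/61 = 0.278689: log2(p) = -1.843274, -p*log2(p) = 0.513699
  p = 8/61 = 0.131148: log2(p) = -2.930737, -p*log2(p) = 0.384359
  p = 6/61 = 0.098361: log2(p) = -3.345775, -p*log2(p) = 0.329093
H = 0.513699 + 0.475309 + 0.513699 + 0.384359 + 0.329093 = 2.216159

H = 2.2162 bits/symbol


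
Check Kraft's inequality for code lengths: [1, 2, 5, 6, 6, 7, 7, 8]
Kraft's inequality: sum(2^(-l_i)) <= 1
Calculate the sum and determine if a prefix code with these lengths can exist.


Sum = 2^(-1) + 2^(-2) + 2^(-5) + 2^(-6) + 2^(-6) + 2^(-7) + 2^(-7) + 2^(-8)
    = 0.5 + 0.25 + 0.03125 + 0.015625 + 0.015625 + 0.0078125 + 0.0078125 + 0.00390625
    = 213/256 = 0.83203125
Since 0.83203125 <= 1, Kraft's inequality IS satisfied.
A prefix code with these lengths CAN exist.

Kraft sum = 0.83203125. Satisfied.


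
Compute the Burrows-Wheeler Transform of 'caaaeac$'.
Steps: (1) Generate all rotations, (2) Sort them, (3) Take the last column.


Rotations (sorted):
  0: $caaaeac -> last char: c
  1: aaaeac$c -> last char: c
  2: aaeac$ca -> last char: a
  3: ac$caaae -> last char: e
  4: aeac$caa -> last char: a
  5: c$caaaea -> last char: a
  6: caaaeac$ -> last char: $
  7: eac$caaa -> last char: a


BWT = ccaeaa$a


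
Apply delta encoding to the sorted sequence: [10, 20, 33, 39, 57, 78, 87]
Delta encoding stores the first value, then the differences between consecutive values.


First value: 10
Deltas:
  20 - 10 = 10
  33 - 20 = 13
  39 - 33 = 6
  57 - 39 = 18
  78 - 57 = 21
  87 - 78 = 9


Delta encoded: [10, 10, 13, 6, 18, 21, 9]


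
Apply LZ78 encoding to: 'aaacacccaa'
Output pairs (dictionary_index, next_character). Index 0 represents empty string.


LZ78 encoding steps:
Dictionary: {0: ''}
Step 1: w='' (idx 0), next='a' -> output (0, 'a'), add 'a' as idx 1
Step 2: w='a' (idx 1), next='a' -> output (1, 'a'), add 'aa' as idx 2
Step 3: w='' (idx 0), next='c' -> output (0, 'c'), add 'c' as idx 3
Step 4: w='a' (idx 1), next='c' -> output (1, 'c'), add 'ac' as idx 4
Step 5: w='c' (idx 3), next='c' -> output (3, 'c'), add 'cc' as idx 5
Step 6: w='aa' (idx 2), end of input -> output (2, '')


Encoded: [(0, 'a'), (1, 'a'), (0, 'c'), (1, 'c'), (3, 'c'), (2, '')]


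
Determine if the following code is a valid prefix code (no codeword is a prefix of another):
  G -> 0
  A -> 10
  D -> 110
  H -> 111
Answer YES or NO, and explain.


Checking each pair (does one codeword prefix another?):
  G='0' vs A='10': no prefix
  G='0' vs D='110': no prefix
  G='0' vs H='111': no prefix
  A='10' vs G='0': no prefix
  A='10' vs D='110': no prefix
  A='10' vs H='111': no prefix
  D='110' vs G='0': no prefix
  D='110' vs A='10': no prefix
  D='110' vs H='111': no prefix
  H='111' vs G='0': no prefix
  H='111' vs A='10': no prefix
  H='111' vs D='110': no prefix
No violation found over all pairs.

YES -- this is a valid prefix code. No codeword is a prefix of any other codeword.


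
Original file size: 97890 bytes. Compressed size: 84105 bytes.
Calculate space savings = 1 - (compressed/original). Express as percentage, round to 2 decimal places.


ratio = compressed/original = 84105/97890 = 0.859179
savings = 1 - ratio = 1 - 0.859179 = 0.140821
as a percentage: 0.140821 * 100 = 14.08%

Space savings = 1 - 84105/97890 = 14.08%


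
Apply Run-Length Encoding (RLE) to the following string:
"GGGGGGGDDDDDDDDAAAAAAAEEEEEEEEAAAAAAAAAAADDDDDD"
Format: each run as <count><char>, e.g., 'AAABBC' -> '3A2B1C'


Scanning runs left to right:
  i=0: run of 'G' x 7 -> '7G'
  i=7: run of 'D' x 8 -> '8D'
  i=15: run of 'A' x 7 -> '7A'
  i=22: run of 'E' x 8 -> '8E'
  i=30: run of 'A' x 11 -> '11A'
  i=41: run of 'D' x 6 -> '6D'

RLE = 7G8D7A8E11A6D


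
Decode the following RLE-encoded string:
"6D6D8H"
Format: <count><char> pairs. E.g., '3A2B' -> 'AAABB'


Expanding each <count><char> pair:
  6D -> 'DDDDDD'
  6D -> 'DDDDDD'
  8H -> 'HHHHHHHH'

Decoded = DDDDDDDDDDDDHHHHHHHH


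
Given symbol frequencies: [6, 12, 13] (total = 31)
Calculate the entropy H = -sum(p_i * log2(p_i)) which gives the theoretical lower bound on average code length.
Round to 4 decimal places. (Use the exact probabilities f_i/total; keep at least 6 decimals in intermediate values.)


Per-symbol terms -p_i * log2(p_i) with p_i = f_i/31:
  p = 6/31 = 0.193548: log2(p) = -2.369234, -p*log2(p) = 0.458561
  p = 12/31 = 0.387097: log2(p) = -1.369234, -p*log2(p) = 0.530026
  p = 13/31 = 0.419355: log2(p) = -1.253757, -p*log2(p) = 0.525769
H = 0.458561 + 0.530026 + 0.525769 = 1.514356

H = 1.5144 bits/symbol


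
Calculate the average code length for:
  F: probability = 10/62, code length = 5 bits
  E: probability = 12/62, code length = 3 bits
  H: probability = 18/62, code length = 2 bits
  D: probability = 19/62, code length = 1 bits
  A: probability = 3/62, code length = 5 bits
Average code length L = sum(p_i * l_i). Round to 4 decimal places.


Weighted contributions p_i * l_i:
  F: (10/62) * 5 = 50/62
  E: (12/62) * 3 = 36/62
  H: (18/62) * 2 = 36/62
  D: (19/62) * 1 = 19/62
  A: (3/62) * 5 = 15/62
Sum = (50 + 36 + 36 + 19 + 15)/62 = 156/62

L = 156/62 = 2.5161 bits/symbol


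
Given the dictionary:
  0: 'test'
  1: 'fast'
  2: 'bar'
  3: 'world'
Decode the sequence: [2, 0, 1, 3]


Look up each index in the dictionary:
  2 -> 'bar'
  0 -> 'test'
  1 -> 'fast'
  3 -> 'world'

Decoded: "bar test fast world"


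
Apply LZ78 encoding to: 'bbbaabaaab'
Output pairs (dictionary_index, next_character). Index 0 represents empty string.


LZ78 encoding steps:
Dictionary: {0: ''}
Step 1: w='' (idx 0), next='b' -> output (0, 'b'), add 'b' as idx 1
Step 2: w='b' (idx 1), next='b' -> output (1, 'b'), add 'bb' as idx 2
Step 3: w='' (idx 0), next='a' -> output (0, 'a'), add 'a' as idx 3
Step 4: w='a' (idx 3), next='b' -> output (3, 'b'), add 'ab' as idx 4
Step 5: w='a' (idx 3), next='a' -> output (3, 'a'), add 'aa' as idx 5
Step 6: w='ab' (idx 4), end of input -> output (4, '')


Encoded: [(0, 'b'), (1, 'b'), (0, 'a'), (3, 'b'), (3, 'a'), (4, '')]


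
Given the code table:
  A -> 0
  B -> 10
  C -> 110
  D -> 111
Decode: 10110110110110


Decoding:
10 -> B
110 -> C
110 -> C
110 -> C
110 -> C


Result: BCCCC


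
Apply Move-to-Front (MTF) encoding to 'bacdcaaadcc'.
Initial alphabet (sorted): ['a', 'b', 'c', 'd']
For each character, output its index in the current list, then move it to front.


MTF encoding:
'b': index 1 in ['a', 'b', 'c', 'd'] -> ['b', 'a', 'c', 'd']
'a': index 1 in ['b', 'a', 'c', 'd'] -> ['a', 'b', 'c', 'd']
'c': index 2 in ['a', 'b', 'c', 'd'] -> ['c', 'a', 'b', 'd']
'd': index 3 in ['c', 'a', 'b', 'd'] -> ['d', 'c', 'a', 'b']
'c': index 1 in ['d', 'c', 'a', 'b'] -> ['c', 'd', 'a', 'b']
'a': index 2 in ['c', 'd', 'a', 'b'] -> ['a', 'c', 'd', 'b']
'a': index 0 in ['a', 'c', 'd', 'b'] -> ['a', 'c', 'd', 'b']
'a': index 0 in ['a', 'c', 'd', 'b'] -> ['a', 'c', 'd', 'b']
'd': index 2 in ['a', 'c', 'd', 'b'] -> ['d', 'a', 'c', 'b']
'c': index 2 in ['d', 'a', 'c', 'b'] -> ['c', 'd', 'a', 'b']
'c': index 0 in ['c', 'd', 'a', 'b'] -> ['c', 'd', 'a', 'b']


Output: [1, 1, 2, 3, 1, 2, 0, 0, 2, 2, 0]


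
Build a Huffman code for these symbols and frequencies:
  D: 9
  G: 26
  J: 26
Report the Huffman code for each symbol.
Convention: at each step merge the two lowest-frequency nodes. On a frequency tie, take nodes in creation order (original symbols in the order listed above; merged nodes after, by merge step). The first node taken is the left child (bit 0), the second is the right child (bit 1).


Huffman tree construction:
Step 1: Merge D(9) + G(26) = 35
Step 2: Merge J(26) + (D+G)(35) = 61
Read each symbol's code off the tree from the root (left child = 0, right child = 1).

Codes:
  D: 10 (length 2)
  G: 11 (length 2)
  J: 0 (length 1)
Average code length: 96/61 = 1.5738 bits/symbol


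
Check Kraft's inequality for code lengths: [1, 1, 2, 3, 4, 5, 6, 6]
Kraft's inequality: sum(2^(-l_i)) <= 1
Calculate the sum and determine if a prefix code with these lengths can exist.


Sum = 2^(-1) + 2^(-1) + 2^(-2) + 2^(-3) + 2^(-4) + 2^(-5) + 2^(-6) + 2^(-6)
    = 0.5 + 0.5 + 0.25 + 0.125 + 0.0625 + 0.03125 + 0.015625 + 0.015625
    = 96/64 = 1.5
Since 1.5 > 1, Kraft's inequality is NOT satisfied.
A prefix code with these lengths CANNOT exist.

Kraft sum = 1.5. Not satisfied.


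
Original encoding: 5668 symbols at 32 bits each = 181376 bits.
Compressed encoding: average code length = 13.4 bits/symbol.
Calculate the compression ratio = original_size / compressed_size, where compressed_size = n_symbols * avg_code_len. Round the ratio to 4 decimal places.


original_size = n_symbols * orig_bits = 5668 * 32 = 181376 bits
compressed_size = n_symbols * avg_code_len = 5668 * 13.4 = 75951.2 bits
ratio = original_size / compressed_size = 181376 / 75951.2 = 2.3881

Compression ratio = 2.3881


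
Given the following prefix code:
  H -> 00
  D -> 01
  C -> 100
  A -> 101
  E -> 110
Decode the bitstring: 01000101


Decoding step by step:
Bits 01 -> D
Bits 00 -> H
Bits 01 -> D
Bits 01 -> D


Decoded message: DHDD


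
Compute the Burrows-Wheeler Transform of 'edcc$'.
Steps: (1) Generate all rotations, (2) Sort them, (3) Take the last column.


Rotations (sorted):
  0: $edcc -> last char: c
  1: c$edc -> last char: c
  2: cc$ed -> last char: d
  3: dcc$e -> last char: e
  4: edcc$ -> last char: $


BWT = ccde$


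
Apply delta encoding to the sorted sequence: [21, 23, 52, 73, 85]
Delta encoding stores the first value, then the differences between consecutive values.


First value: 21
Deltas:
  23 - 21 = 2
  52 - 23 = 29
  73 - 52 = 21
  85 - 73 = 12


Delta encoded: [21, 2, 29, 21, 12]


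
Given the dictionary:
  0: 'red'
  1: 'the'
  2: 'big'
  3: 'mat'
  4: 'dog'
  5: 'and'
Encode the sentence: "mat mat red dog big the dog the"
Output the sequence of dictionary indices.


Look up each word in the dictionary:
  'mat' -> 3
  'mat' -> 3
  'red' -> 0
  'dog' -> 4
  'big' -> 2
  'the' -> 1
  'dog' -> 4
  'the' -> 1

Encoded: [3, 3, 0, 4, 2, 1, 4, 1]


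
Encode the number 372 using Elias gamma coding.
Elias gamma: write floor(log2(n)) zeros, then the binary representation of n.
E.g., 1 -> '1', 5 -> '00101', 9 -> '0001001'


num_bits = floor(log2(372)) + 1 = 9
leading_zeros = num_bits - 1 = 8
binary(372) = 101110100

Elias gamma(372) = '00000000' + '101110100' = 00000000101110100 (17 bits)


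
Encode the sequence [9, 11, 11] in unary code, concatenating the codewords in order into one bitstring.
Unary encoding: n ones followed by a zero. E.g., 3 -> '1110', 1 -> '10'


Encode each number as n ones followed by a terminating 0:
  9 -> 1111111110 (10 bits)
  11 -> 111111111110 (12 bits)
  11 -> 111111111110 (12 bits)
Total length = 10 + 12 + 12 = 34 bits.

Unary([9, 11, 11]) = 1111111110111111111110111111111110 (34 bits)


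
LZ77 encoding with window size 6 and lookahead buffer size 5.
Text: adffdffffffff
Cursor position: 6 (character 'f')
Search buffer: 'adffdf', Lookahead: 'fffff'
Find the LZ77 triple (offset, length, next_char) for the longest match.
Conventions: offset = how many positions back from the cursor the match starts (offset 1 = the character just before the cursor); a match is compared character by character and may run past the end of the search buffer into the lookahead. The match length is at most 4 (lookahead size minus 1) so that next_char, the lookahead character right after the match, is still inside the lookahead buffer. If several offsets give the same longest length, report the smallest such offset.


Try each offset into the search buffer:
  offset=1 (pos 5, char 'f'): match length 4
  offset=2 (pos 4, char 'd'): match length 0
  offset=3 (pos 3, char 'f'): match length 1
  offset=4 (pos 2, char 'f'): match length 2
  offset=5 (pos 1, char 'd'): match length 0
  offset=6 (pos 0, char 'a'): match length 0
Longest match has length 4 at offset 1.
next_char = character at position 6 + 4 = 10 -> 'f'

Best match: offset=1, length=4 (matching 'ffff' starting at position 5)
LZ77 triple: (1, 4, 'f')


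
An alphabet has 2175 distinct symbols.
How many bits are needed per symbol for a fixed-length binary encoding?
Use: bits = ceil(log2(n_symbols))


log2(2175) = 11.0868
Bracket: 2^11 = 2048 < 2175 <= 2^12 = 4096
So ceil(log2(2175)) = 12

bits = ceil(log2(2175)) = ceil(11.0868) = 12 bits


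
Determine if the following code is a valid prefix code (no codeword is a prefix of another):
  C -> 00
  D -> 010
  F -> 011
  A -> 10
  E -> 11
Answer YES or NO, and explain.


Checking each pair (does one codeword prefix another?):
  C='00' vs D='010': no prefix
  C='00' vs F='011': no prefix
  C='00' vs A='10': no prefix
  C='00' vs E='11': no prefix
  D='010' vs C='00': no prefix
  D='010' vs F='011': no prefix
  D='010' vs A='10': no prefix
  D='010' vs E='11': no prefix
  F='011' vs C='00': no prefix
  F='011' vs D='010': no prefix
  F='011' vs A='10': no prefix
  F='011' vs E='11': no prefix
  A='10' vs C='00': no prefix
  A='10' vs D='010': no prefix
  A='10' vs F='011': no prefix
  A='10' vs E='11': no prefix
  E='11' vs C='00': no prefix
  E='11' vs D='010': no prefix
  E='11' vs F='011': no prefix
  E='11' vs A='10': no prefix
No violation found over all pairs.

YES -- this is a valid prefix code. No codeword is a prefix of any other codeword.


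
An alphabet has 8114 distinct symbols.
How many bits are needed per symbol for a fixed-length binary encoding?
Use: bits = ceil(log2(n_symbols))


log2(8114) = 12.9862
Bracket: 2^12 = 4096 < 8114 <= 2^13 = 8192
So ceil(log2(8114)) = 13

bits = ceil(log2(8114)) = ceil(12.9862) = 13 bits


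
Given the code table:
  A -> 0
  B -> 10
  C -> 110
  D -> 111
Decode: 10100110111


Decoding:
10 -> B
10 -> B
0 -> A
110 -> C
111 -> D


Result: BBACD


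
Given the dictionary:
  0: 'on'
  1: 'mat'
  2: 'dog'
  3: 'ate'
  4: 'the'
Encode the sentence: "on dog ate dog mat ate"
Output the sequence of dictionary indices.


Look up each word in the dictionary:
  'on' -> 0
  'dog' -> 2
  'ate' -> 3
  'dog' -> 2
  'mat' -> 1
  'ate' -> 3

Encoded: [0, 2, 3, 2, 1, 3]


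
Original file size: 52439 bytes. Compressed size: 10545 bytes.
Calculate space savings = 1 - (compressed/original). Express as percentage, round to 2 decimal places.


ratio = compressed/original = 10545/52439 = 0.201091
savings = 1 - ratio = 1 - 0.201091 = 0.798909
as a percentage: 0.798909 * 100 = 79.89%

Space savings = 1 - 10545/52439 = 79.89%


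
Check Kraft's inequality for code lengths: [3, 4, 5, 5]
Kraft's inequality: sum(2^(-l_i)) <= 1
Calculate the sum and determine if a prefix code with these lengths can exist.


Sum = 2^(-3) + 2^(-4) + 2^(-5) + 2^(-5)
    = 0.125 + 0.0625 + 0.03125 + 0.03125
    = 8/32 = 0.25
Since 0.25 <= 1, Kraft's inequality IS satisfied.
A prefix code with these lengths CAN exist.

Kraft sum = 0.25. Satisfied.


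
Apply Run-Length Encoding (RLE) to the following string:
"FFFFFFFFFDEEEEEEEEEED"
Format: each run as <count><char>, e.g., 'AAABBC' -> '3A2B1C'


Scanning runs left to right:
  i=0: run of 'F' x 9 -> '9F'
  i=9: run of 'D' x 1 -> '1D'
  i=10: run of 'E' x 10 -> '10E'
  i=20: run of 'D' x 1 -> '1D'

RLE = 9F1D10E1D


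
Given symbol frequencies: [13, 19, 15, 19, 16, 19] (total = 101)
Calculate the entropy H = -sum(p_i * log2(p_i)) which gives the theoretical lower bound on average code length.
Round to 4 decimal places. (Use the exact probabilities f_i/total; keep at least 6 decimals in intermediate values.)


Per-symbol terms -p_i * log2(p_i) with p_i = f_i/101:
  p = 13/101 = 0.128713: log2(p) = -2.957772, -p*log2(p) = 0.380703
  p = 19/101 = 0.188119: log2(p) = -2.410284, -p*log2(p) = 0.453420
  p = 15/101 = 0.148515: log2(p) = -2.751321, -p*log2(p) = 0.408612
  p = 19/101 = 0.188119: log2(p) = -2.410284, -p*log2(p) = 0.453420
  p = 16/101 = 0.158416: log2(p) = -2.658211, -p*log2(p) = 0.421103
  p = 19/101 = 0.188119: log2(p) = -2.410284, -p*log2(p) = 0.453420
H = 0.380703 + 0.453420 + 0.408612 + 0.453420 + 0.421103 + 0.453420 = 2.570678

H = 2.5707 bits/symbol


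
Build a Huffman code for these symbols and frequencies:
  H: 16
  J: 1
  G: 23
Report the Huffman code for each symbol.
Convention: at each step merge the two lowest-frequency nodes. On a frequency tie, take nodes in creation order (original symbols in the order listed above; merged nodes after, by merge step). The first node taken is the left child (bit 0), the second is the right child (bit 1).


Huffman tree construction:
Step 1: Merge J(1) + H(16) = 17
Step 2: Merge (J+H)(17) + G(23) = 40
Read each symbol's code off the tree from the root (left child = 0, right child = 1).

Codes:
  H: 01 (length 2)
  J: 00 (length 2)
  G: 1 (length 1)
Average code length: 57/40 = 1.4250 bits/symbol


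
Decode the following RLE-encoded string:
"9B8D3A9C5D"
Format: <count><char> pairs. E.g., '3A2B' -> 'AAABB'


Expanding each <count><char> pair:
  9B -> 'BBBBBBBBB'
  8D -> 'DDDDDDDD'
  3A -> 'AAA'
  9C -> 'CCCCCCCCC'
  5D -> 'DDDDD'

Decoded = BBBBBBBBBDDDDDDDDAAACCCCCCCCCDDDDD


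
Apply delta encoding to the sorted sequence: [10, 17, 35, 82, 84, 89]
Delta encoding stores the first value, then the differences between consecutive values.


First value: 10
Deltas:
  17 - 10 = 7
  35 - 17 = 18
  82 - 35 = 47
  84 - 82 = 2
  89 - 84 = 5


Delta encoded: [10, 7, 18, 47, 2, 5]


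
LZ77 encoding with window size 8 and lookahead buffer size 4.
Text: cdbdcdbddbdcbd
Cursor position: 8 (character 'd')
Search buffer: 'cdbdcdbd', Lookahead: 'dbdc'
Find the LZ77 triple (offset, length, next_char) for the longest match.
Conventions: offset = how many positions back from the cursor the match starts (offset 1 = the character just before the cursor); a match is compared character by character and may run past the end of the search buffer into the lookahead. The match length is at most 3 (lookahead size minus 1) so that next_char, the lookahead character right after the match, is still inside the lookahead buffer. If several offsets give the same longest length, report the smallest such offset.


Try each offset into the search buffer:
  offset=1 (pos 7, char 'd'): match length 1
  offset=2 (pos 6, char 'b'): match length 0
  offset=3 (pos 5, char 'd'): match length 3
  offset=4 (pos 4, char 'c'): match length 0
  offset=5 (pos 3, char 'd'): match length 1
  offset=6 (pos 2, char 'b'): match length 0
  offset=7 (pos 1, char 'd'): match length 3
  offset=8 (pos 0, char 'c'): match length 0
Longest match has length 3, found at offsets 3, 7; take the smallest, offset 3.
next_char = character at position 8 + 3 = 11 -> 'c'

Best match: offset=3, length=3 (matching 'dbd' starting at position 5)
LZ77 triple: (3, 3, 'c')


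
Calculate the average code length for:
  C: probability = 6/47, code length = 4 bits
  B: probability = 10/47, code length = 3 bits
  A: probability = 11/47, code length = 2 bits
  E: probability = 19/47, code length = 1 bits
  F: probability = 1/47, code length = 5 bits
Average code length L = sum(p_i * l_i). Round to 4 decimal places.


Weighted contributions p_i * l_i:
  C: (6/47) * 4 = 24/47
  B: (10/47) * 3 = 30/47
  A: (11/47) * 2 = 22/47
  E: (19/47) * 1 = 19/47
  F: (1/47) * 5 = 5/47
Sum = (24 + 30 + 22 + 19 + 5)/47 = 100/47

L = 100/47 = 2.1277 bits/symbol


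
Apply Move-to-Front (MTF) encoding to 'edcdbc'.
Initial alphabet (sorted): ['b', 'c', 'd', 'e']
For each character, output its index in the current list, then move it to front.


MTF encoding:
'e': index 3 in ['b', 'c', 'd', 'e'] -> ['e', 'b', 'c', 'd']
'd': index 3 in ['e', 'b', 'c', 'd'] -> ['d', 'e', 'b', 'c']
'c': index 3 in ['d', 'e', 'b', 'c'] -> ['c', 'd', 'e', 'b']
'd': index 1 in ['c', 'd', 'e', 'b'] -> ['d', 'c', 'e', 'b']
'b': index 3 in ['d', 'c', 'e', 'b'] -> ['b', 'd', 'c', 'e']
'c': index 2 in ['b', 'd', 'c', 'e'] -> ['c', 'b', 'd', 'e']


Output: [3, 3, 3, 1, 3, 2]


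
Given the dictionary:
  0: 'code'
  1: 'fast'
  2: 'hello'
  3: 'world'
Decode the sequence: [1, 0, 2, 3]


Look up each index in the dictionary:
  1 -> 'fast'
  0 -> 'code'
  2 -> 'hello'
  3 -> 'world'

Decoded: "fast code hello world"


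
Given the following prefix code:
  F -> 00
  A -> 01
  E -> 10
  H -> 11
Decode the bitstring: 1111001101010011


Decoding step by step:
Bits 11 -> H
Bits 11 -> H
Bits 00 -> F
Bits 11 -> H
Bits 01 -> A
Bits 01 -> A
Bits 00 -> F
Bits 11 -> H


Decoded message: HHFHAAFH


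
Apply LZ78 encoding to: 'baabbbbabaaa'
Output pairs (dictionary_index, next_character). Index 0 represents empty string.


LZ78 encoding steps:
Dictionary: {0: ''}
Step 1: w='' (idx 0), next='b' -> output (0, 'b'), add 'b' as idx 1
Step 2: w='' (idx 0), next='a' -> output (0, 'a'), add 'a' as idx 2
Step 3: w='a' (idx 2), next='b' -> output (2, 'b'), add 'ab' as idx 3
Step 4: w='b' (idx 1), next='b' -> output (1, 'b'), add 'bb' as idx 4
Step 5: w='b' (idx 1), next='a' -> output (1, 'a'), add 'ba' as idx 5
Step 6: w='ba' (idx 5), next='a' -> output (5, 'a'), add 'baa' as idx 6
Step 7: w='a' (idx 2), end of input -> output (2, '')


Encoded: [(0, 'b'), (0, 'a'), (2, 'b'), (1, 'b'), (1, 'a'), (5, 'a'), (2, '')]


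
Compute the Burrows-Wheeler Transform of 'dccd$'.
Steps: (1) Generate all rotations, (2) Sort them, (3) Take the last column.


Rotations (sorted):
  0: $dccd -> last char: d
  1: ccd$d -> last char: d
  2: cd$dc -> last char: c
  3: d$dcc -> last char: c
  4: dccd$ -> last char: $


BWT = ddcc$


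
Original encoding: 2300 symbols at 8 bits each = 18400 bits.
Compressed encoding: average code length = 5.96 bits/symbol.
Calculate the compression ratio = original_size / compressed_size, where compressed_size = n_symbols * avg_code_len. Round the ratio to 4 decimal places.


original_size = n_symbols * orig_bits = 2300 * 8 = 18400 bits
compressed_size = n_symbols * avg_code_len = 2300 * 5.96 = 13708.0 bits
ratio = original_size / compressed_size = 18400 / 13708.0 = 1.3423

Compression ratio = 1.3423


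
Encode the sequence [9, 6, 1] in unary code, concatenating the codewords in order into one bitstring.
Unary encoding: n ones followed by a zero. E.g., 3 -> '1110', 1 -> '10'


Encode each number as n ones followed by a terminating 0:
  9 -> 1111111110 (10 bits)
  6 -> 1111110 (7 bits)
  1 -> 10 (2 bits)
Total length = 10 + 7 + 2 = 19 bits.

Unary([9, 6, 1]) = 1111111110111111010 (19 bits)


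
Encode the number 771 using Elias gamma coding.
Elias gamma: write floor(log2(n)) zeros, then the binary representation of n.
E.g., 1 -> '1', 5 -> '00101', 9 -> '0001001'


num_bits = floor(log2(771)) + 1 = 10
leading_zeros = num_bits - 1 = 9
binary(771) = 1100000011

Elias gamma(771) = '000000000' + '1100000011' = 0000000001100000011 (19 bits)


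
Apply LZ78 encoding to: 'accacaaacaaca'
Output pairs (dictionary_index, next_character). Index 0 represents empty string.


LZ78 encoding steps:
Dictionary: {0: ''}
Step 1: w='' (idx 0), next='a' -> output (0, 'a'), add 'a' as idx 1
Step 2: w='' (idx 0), next='c' -> output (0, 'c'), add 'c' as idx 2
Step 3: w='c' (idx 2), next='a' -> output (2, 'a'), add 'ca' as idx 3
Step 4: w='ca' (idx 3), next='a' -> output (3, 'a'), add 'caa' as idx 4
Step 5: w='a' (idx 1), next='c' -> output (1, 'c'), add 'ac' as idx 5
Step 6: w='a' (idx 1), next='a' -> output (1, 'a'), add 'aa' as idx 6
Step 7: w='ca' (idx 3), end of input -> output (3, '')


Encoded: [(0, 'a'), (0, 'c'), (2, 'a'), (3, 'a'), (1, 'c'), (1, 'a'), (3, '')]


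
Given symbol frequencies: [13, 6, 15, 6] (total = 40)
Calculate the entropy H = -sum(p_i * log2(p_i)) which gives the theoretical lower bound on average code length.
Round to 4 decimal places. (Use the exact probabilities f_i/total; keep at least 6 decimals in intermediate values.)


Per-symbol terms -p_i * log2(p_i) with p_i = f_i/40:
  p = 13/40 = 0.325000: log2(p) = -1.621488, -p*log2(p) = 0.526984
  p = 6/40 = 0.150000: log2(p) = -2.736966, -p*log2(p) = 0.410545
  p = 15/40 = 0.375000: log2(p) = -1.415037, -p*log2(p) = 0.530639
  p = 6/40 = 0.150000: log2(p) = -2.736966, -p*log2(p) = 0.410545
H = 0.526984 + 0.410545 + 0.530639 + 0.410545 = 1.878713

H = 1.8787 bits/symbol


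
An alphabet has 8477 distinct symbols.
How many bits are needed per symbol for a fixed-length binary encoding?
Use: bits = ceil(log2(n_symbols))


log2(8477) = 13.0493
Bracket: 2^13 = 8192 < 8477 <= 2^14 = 16384
So ceil(log2(8477)) = 14

bits = ceil(log2(8477)) = ceil(13.0493) = 14 bits


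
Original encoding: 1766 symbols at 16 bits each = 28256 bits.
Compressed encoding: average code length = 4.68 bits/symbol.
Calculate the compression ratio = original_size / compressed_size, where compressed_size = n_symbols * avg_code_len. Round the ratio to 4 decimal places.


original_size = n_symbols * orig_bits = 1766 * 16 = 28256 bits
compressed_size = n_symbols * avg_code_len = 1766 * 4.68 = 8264.88 bits
ratio = original_size / compressed_size = 28256 / 8264.88 = 3.4188

Compression ratio = 3.4188


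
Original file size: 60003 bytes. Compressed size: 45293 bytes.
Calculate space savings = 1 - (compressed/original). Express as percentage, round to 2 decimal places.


ratio = compressed/original = 45293/60003 = 0.754846
savings = 1 - ratio = 1 - 0.754846 = 0.245154
as a percentage: 0.245154 * 100 = 24.52%

Space savings = 1 - 45293/60003 = 24.52%


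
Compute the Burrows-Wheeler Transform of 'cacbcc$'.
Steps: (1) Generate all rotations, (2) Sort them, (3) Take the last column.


Rotations (sorted):
  0: $cacbcc -> last char: c
  1: acbcc$c -> last char: c
  2: bcc$cac -> last char: c
  3: c$cacbc -> last char: c
  4: cacbcc$ -> last char: $
  5: cbcc$ca -> last char: a
  6: cc$cacb -> last char: b


BWT = cccc$ab


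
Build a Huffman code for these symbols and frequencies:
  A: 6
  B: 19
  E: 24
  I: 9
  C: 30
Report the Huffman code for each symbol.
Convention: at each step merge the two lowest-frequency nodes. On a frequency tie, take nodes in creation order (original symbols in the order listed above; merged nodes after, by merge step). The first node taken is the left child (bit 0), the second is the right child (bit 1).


Huffman tree construction:
Step 1: Merge A(6) + I(9) = 15
Step 2: Merge (A+I)(15) + B(19) = 34
Step 3: Merge E(24) + C(30) = 54
Step 4: Merge ((A+I)+B)(34) + (E+C)(54) = 88
Read each symbol's code off the tree from the root (left child = 0, right child = 1).

Codes:
  A: 000 (length 3)
  B: 01 (length 2)
  E: 10 (length 2)
  I: 001 (length 3)
  C: 11 (length 2)
Average code length: 191/88 = 2.1705 bits/symbol


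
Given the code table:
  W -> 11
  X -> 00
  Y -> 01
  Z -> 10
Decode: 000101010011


Decoding:
00 -> X
01 -> Y
01 -> Y
01 -> Y
00 -> X
11 -> W


Result: XYYYXW


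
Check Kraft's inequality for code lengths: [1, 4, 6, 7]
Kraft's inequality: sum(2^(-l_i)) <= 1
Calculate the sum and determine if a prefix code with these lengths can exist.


Sum = 2^(-1) + 2^(-4) + 2^(-6) + 2^(-7)
    = 0.5 + 0.0625 + 0.015625 + 0.0078125
    = 75/128 = 0.5859375
Since 0.5859375 <= 1, Kraft's inequality IS satisfied.
A prefix code with these lengths CAN exist.

Kraft sum = 0.5859375. Satisfied.


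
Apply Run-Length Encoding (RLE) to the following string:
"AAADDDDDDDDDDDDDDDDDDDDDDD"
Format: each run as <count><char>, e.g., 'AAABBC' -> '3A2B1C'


Scanning runs left to right:
  i=0: run of 'A' x 3 -> '3A'
  i=3: run of 'D' x 23 -> '23D'

RLE = 3A23D


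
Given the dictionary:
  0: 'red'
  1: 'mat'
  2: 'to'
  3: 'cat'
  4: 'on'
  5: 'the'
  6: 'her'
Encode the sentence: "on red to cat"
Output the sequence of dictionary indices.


Look up each word in the dictionary:
  'on' -> 4
  'red' -> 0
  'to' -> 2
  'cat' -> 3

Encoded: [4, 0, 2, 3]


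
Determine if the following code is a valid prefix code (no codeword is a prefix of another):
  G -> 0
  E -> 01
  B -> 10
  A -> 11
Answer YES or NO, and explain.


Checking each pair (does one codeword prefix another?):
  G='0' vs E='01': prefix -- VIOLATION

NO -- this is NOT a valid prefix code. G (0) is a prefix of E (01).


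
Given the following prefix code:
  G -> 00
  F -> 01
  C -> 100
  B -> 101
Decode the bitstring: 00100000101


Decoding step by step:
Bits 00 -> G
Bits 100 -> C
Bits 00 -> G
Bits 01 -> F
Bits 01 -> F


Decoded message: GCGFF


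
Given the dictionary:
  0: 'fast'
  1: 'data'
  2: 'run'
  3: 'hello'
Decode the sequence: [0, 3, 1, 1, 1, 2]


Look up each index in the dictionary:
  0 -> 'fast'
  3 -> 'hello'
  1 -> 'data'
  1 -> 'data'
  1 -> 'data'
  2 -> 'run'

Decoded: "fast hello data data data run"


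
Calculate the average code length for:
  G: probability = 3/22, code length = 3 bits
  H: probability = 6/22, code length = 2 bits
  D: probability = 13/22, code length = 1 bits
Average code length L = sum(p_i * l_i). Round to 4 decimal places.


Weighted contributions p_i * l_i:
  G: (3/22) * 3 = 9/22
  H: (6/22) * 2 = 12/22
  D: (13/22) * 1 = 13/22
Sum = (9 + 12 + 13)/22 = 34/22

L = 34/22 = 1.5455 bits/symbol


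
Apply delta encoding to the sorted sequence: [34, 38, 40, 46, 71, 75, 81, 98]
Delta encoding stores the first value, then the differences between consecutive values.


First value: 34
Deltas:
  38 - 34 = 4
  40 - 38 = 2
  46 - 40 = 6
  71 - 46 = 25
  75 - 71 = 4
  81 - 75 = 6
  98 - 81 = 17


Delta encoded: [34, 4, 2, 6, 25, 4, 6, 17]


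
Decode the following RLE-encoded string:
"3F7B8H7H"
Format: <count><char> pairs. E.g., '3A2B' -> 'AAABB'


Expanding each <count><char> pair:
  3F -> 'FFF'
  7B -> 'BBBBBBB'
  8H -> 'HHHHHHHH'
  7H -> 'HHHHHHH'

Decoded = FFFBBBBBBBHHHHHHHHHHHHHHH


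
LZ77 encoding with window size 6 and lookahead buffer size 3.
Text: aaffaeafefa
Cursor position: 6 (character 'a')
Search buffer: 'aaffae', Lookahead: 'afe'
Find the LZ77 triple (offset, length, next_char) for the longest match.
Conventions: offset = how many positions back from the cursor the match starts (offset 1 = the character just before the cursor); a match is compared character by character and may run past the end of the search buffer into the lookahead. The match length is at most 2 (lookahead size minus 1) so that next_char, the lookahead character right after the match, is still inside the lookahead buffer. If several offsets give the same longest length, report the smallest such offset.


Try each offset into the search buffer:
  offset=1 (pos 5, char 'e'): match length 0
  offset=2 (pos 4, char 'a'): match length 1
  offset=3 (pos 3, char 'f'): match length 0
  offset=4 (pos 2, char 'f'): match length 0
  offset=5 (pos 1, char 'a'): match length 2
  offset=6 (pos 0, char 'a'): match length 1
Longest match has length 2 at offset 5.
next_char = character at position 6 + 2 = 8 -> 'e'

Best match: offset=5, length=2 (matching 'af' starting at position 1)
LZ77 triple: (5, 2, 'e')


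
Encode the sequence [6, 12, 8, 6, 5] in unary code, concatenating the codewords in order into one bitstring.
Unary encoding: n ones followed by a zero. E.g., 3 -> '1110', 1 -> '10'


Encode each number as n ones followed by a terminating 0:
  6 -> 1111110 (7 bits)
  12 -> 1111111111110 (13 bits)
  8 -> 111111110 (9 bits)
  6 -> 1111110 (7 bits)
  5 -> 111110 (6 bits)
Total length = 7 + 13 + 9 + 7 + 6 = 42 bits.

Unary([6, 12, 8, 6, 5]) = 111111011111111111101111111101111110111110 (42 bits)


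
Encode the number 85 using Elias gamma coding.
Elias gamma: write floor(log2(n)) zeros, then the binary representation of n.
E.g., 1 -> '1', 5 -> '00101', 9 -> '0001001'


num_bits = floor(log2(85)) + 1 = 7
leading_zeros = num_bits - 1 = 6
binary(85) = 1010101

Elias gamma(85) = '000000' + '1010101' = 0000001010101 (13 bits)


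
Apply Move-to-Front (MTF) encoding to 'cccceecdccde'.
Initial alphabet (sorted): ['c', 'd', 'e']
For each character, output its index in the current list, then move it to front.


MTF encoding:
'c': index 0 in ['c', 'd', 'e'] -> ['c', 'd', 'e']
'c': index 0 in ['c', 'd', 'e'] -> ['c', 'd', 'e']
'c': index 0 in ['c', 'd', 'e'] -> ['c', 'd', 'e']
'c': index 0 in ['c', 'd', 'e'] -> ['c', 'd', 'e']
'e': index 2 in ['c', 'd', 'e'] -> ['e', 'c', 'd']
'e': index 0 in ['e', 'c', 'd'] -> ['e', 'c', 'd']
'c': index 1 in ['e', 'c', 'd'] -> ['c', 'e', 'd']
'd': index 2 in ['c', 'e', 'd'] -> ['d', 'c', 'e']
'c': index 1 in ['d', 'c', 'e'] -> ['c', 'd', 'e']
'c': index 0 in ['c', 'd', 'e'] -> ['c', 'd', 'e']
'd': index 1 in ['c', 'd', 'e'] -> ['d', 'c', 'e']
'e': index 2 in ['d', 'c', 'e'] -> ['e', 'd', 'c']


Output: [0, 0, 0, 0, 2, 0, 1, 2, 1, 0, 1, 2]


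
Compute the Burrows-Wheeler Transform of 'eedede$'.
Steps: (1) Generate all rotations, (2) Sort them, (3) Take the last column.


Rotations (sorted):
  0: $eedede -> last char: e
  1: de$eede -> last char: e
  2: dede$ee -> last char: e
  3: e$eeded -> last char: d
  4: ede$eed -> last char: d
  5: edede$e -> last char: e
  6: eedede$ -> last char: $


BWT = eeedde$


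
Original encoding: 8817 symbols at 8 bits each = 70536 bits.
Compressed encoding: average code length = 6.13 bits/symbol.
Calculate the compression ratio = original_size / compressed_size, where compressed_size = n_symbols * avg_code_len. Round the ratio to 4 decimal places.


original_size = n_symbols * orig_bits = 8817 * 8 = 70536 bits
compressed_size = n_symbols * avg_code_len = 8817 * 6.13 = 54048.21 bits
ratio = original_size / compressed_size = 70536 / 54048.21 = 1.3051

Compression ratio = 1.3051
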